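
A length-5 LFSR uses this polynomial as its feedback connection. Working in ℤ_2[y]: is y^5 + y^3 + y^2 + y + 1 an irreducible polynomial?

Yes

Write P(y) = y^5 + y^3 + y^2 + y + 1.
Check for roots in ℤ_2: P(0) = 1; P(1) = 1.
No roots, so no linear factors.
Monic irreducibles of degree 2 over GF(2): y^2 + y + 1.
None of them divide P (all give nonzero remainder).
No irreducible factor of degree ≤ 2 exists, so P is irreducible over GF(2).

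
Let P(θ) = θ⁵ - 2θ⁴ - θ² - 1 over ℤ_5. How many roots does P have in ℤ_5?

2

Evaluate at each of the 5 elements of ℤ_5:
P(0) = 4; P(1) = 2; P(2) = 0 → root; P(3) = 1; P(4) = 0 → root.
Roots: {2, 4}.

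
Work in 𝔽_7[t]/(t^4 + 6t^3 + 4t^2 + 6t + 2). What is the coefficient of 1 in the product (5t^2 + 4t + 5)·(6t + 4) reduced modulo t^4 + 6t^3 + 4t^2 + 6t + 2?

Multiply in 𝔽_7[t]: (5t^2 + 4t + 5)·(6t + 4) = 2t^3 + 2t^2 + 4t + 6.
Reduced: 2t^3 + 2t^2 + 4t + 6.

6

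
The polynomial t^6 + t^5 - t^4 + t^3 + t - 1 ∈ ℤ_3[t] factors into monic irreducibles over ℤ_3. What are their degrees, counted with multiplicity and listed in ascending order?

6

Write h(t) = t^6 + t^5 - t^4 + t^3 + t - 1.
Roots in ℤ_3: h(0) = 2; h(1) = 2; h(2) = 2.
Complete factorization: h(t) = (t^6 + t^5 - t^4 + t^3 + t - 1).
Factor degrees with multiplicity: 6 = 6.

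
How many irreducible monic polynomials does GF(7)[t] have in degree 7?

117648

The number of monic irreducibles of degree 7 over GF(7) is (1/7)·Σ_{d∣7} μ(7/d) 7^d.
Divisors of 7: 1, 7; μ(7/d) for each: -1, 1.
Σ = − 7^1 + 7^7 = 823536.
N = 823536/7 = 117648.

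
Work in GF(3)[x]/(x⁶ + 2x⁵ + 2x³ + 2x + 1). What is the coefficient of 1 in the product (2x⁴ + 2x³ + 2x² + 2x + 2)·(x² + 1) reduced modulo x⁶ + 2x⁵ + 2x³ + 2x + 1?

Multiply in GF(3)[x]: (2x⁴ + 2x³ + 2x² + 2x + 2)·(x² + 1) = 2x⁶ + 2x⁵ + x⁴ + x³ + x² + 2x + 2.
Reduce using x⁶ ≡ x⁵ + x³ + x + 2 (mod x⁶ + 2x⁵ + 2x³ + 2x + 1).
Reduced: x⁵ + x⁴ + x² + x.

0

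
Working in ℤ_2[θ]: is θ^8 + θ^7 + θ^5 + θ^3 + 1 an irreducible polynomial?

Yes

Write h(θ) = θ^8 + θ^7 + θ^5 + θ^3 + 1.
Check for roots in ℤ_2: h(0) = 1; h(1) = 1.
No roots, so no linear factors.
Monic irreducibles of degree 2 over GF(2): θ^2 + θ + 1.
None of them divide h (all give nonzero remainder).
Monic irreducibles of degree 3 over GF(2): θ^3 + θ + 1, θ^3 + θ^2 + 1.
None of them divide h (all give nonzero remainder).
Monic irreducibles of degree 4 over GF(2): θ^4 + θ + 1, θ^4 + θ^3 + 1, θ^4 + θ^3 + θ^2 + θ + 1.
None of them divide h (all give nonzero remainder).
No irreducible factor of degree ≤ 4 exists, so h is irreducible over GF(2).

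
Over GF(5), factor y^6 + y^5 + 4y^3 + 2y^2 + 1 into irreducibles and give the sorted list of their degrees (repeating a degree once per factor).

Write h(y) = y^6 + y^5 + 4y^3 + 2y^2 + 1.
Roots in GF(5): h(0) = 1; h(1) = 4; h(2) = 2; h(3) = 4; h(4) = 4.
Complete factorization: h(y) = (y^3 + 2y + 1)·(y^3 + y^2 + 3y + 1).
Factor degrees with multiplicity: 3 + 3 = 6.

3, 3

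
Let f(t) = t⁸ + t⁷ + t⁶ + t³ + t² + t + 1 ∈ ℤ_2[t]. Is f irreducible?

Yes

Check for roots in ℤ_2: f(0) = 1; f(1) = 1.
No roots, so no linear factors.
Monic irreducibles of degree 2 over GF(2): t² + t + 1.
None of them divide f (all give nonzero remainder).
Monic irreducibles of degree 3 over GF(2): t³ + t + 1, t³ + t² + 1.
None of them divide f (all give nonzero remainder).
Monic irreducibles of degree 4 over GF(2): t⁴ + t + 1, t⁴ + t³ + 1, t⁴ + t³ + t² + t + 1.
None of them divide f (all give nonzero remainder).
No irreducible factor of degree ≤ 4 exists, so f is irreducible over GF(2).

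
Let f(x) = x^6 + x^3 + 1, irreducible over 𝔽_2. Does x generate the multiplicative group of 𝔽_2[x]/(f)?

No

|GF(2^6)^×| = 2^6 − 1 = 63. Prime factorization: 63 = 3^2·7.
f is primitive ⇔ x has order 63 in GF(2)[x]/(f), i.e. x^(63/q) ≠ 1 for each prime q | 63.
x^(21) mod f = x^3.
x^(9) mod f = 1
Since x^(9) = 1, the order of x divides 9 < 63; not primitive.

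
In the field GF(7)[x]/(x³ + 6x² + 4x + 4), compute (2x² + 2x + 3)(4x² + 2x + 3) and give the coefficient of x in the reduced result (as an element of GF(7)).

Multiply in GF(7)[x]: (2x² + 2x + 3)·(4x² + 2x + 3) = x⁴ + 5x³ + x² + 5x + 2.
Reduce using x³ ≡ x² + 3x + 3 (mod x³ + 6x² + 4x + 4).
Reduced: 3x² + 5x + 6.

5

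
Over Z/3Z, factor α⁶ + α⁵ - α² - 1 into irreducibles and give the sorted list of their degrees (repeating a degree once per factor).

Write g(α) = α⁶ + α⁵ - α² - 1.
Roots in Z/3Z: g(0) = 2; g(1) = 0 → root; g(2) = 1.
Linear factors from roots: (α - 1).
Complete factorization: g(α) = (α - 1)^4·(α² - α - 1).
Factor degrees with multiplicity: 1 + 1 + 1 + 1 + 2 = 6.

1, 1, 1, 1, 2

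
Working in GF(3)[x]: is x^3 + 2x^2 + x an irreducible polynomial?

Write h(x) = x^3 + 2x^2 + x.
Check for roots in GF(3): h(0) = 0 → root; h(1) = 1; h(2) = 0 → root.
h(0) = 0, so (x) divides h(x); h is reducible.

No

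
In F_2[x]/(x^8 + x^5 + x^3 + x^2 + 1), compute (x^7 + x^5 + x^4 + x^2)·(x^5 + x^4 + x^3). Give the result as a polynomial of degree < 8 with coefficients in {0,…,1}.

Multiply in F_2[x]: (x^7 + x^5 + x^4 + x^2)·(x^5 + x^4 + x^3) = x^12 + x^11 + x^6 + x^5.
Reduce using x^8 ≡ x^5 + x^3 + x^2 + 1 (mod x^8 + x^5 + x^3 + x^2 + 1).
Reduced: x^7 + x^5 + x^3 + x^2 + x + 1.

x^7 + x^5 + x^3 + x^2 + x + 1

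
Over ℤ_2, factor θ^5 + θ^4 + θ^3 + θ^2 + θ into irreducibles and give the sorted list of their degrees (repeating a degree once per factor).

1, 4

Write f(θ) = θ^5 + θ^4 + θ^3 + θ^2 + θ.
Roots in ℤ_2: f(0) = 0 → root; f(1) = 1.
Linear factors from roots: (θ).
Complete factorization: f(θ) = (θ)·(θ^4 + θ^3 + θ^2 + θ + 1).
Factor degrees with multiplicity: 1 + 4 = 5.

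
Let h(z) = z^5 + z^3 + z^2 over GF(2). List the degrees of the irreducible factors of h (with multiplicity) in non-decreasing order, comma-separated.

1, 1, 3

Roots in GF(2): h(0) = 0 → root; h(1) = 1.
Linear factors from roots: (z).
Complete factorization: h(z) = (z)^2·(z^3 + z + 1).
Factor degrees with multiplicity: 1 + 1 + 3 = 5.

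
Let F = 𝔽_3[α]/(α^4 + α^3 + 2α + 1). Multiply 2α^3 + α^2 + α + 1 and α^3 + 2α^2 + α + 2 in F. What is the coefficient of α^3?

2

Multiply in 𝔽_3[α]: (2α^3 + α^2 + α + 1)·(α^3 + 2α^2 + α + 2) = 2α^6 + 2α^5 + 2α^4 + 2α^3 + 2α^2 + 2.
Reduce using α^4 ≡ 2α^3 + α + 2 (mod α^4 + α^3 + 2α + 1).
Reduced: 2α^3 + 2α.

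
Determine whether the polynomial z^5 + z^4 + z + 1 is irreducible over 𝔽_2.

No

Write h(z) = z^5 + z^4 + z + 1.
Check for roots in 𝔽_2: h(0) = 1; h(1) = 0 → root.
h(1) = 0, so (z − 1) divides h(z); h is reducible.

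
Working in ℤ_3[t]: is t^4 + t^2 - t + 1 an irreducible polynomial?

Yes

Write g(t) = t^4 + t^2 - t + 1.
Check for roots in ℤ_3: g(0) = 1; g(1) = 2; g(2) = 1.
No roots, so no linear factors.
Monic irreducibles of degree 2 over GF(3): t^2 + 1, t^2 + t - 1, t^2 - t - 1.
None of them divide g (all give nonzero remainder).
No irreducible factor of degree ≤ 2 exists, so g is irreducible over GF(3).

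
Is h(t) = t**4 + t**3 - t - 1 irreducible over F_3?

Check for roots in F_3: h(0) = 2; h(1) = 0 → root; h(2) = 0 → root.
h(1) = 0, so (t − 1) divides h(t); h is reducible.

No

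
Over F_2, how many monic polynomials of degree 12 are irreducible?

335

Gauss's count: N_{2}(12) = (1/12) Σ_{d|12} μ(12/d)·2^d.
Divisors of 12: 1, 2, 3, 4, 6, 12; μ(12/d) for each: 0, 1, 0, -1, -1, 1.
Σ = 2^2 − 2^4 − 2^6 + 2^12 = 4020.
N = 4020/12 = 335.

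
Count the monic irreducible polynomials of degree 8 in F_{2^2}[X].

Gauss's count: N_{4}(8) = (1/8) Σ_{d|8} μ(8/d)·4^d.
Divisors of 8: 1, 2, 4, 8; μ(8/d) for each: 0, 0, -1, 1.
Σ = − 4^4 + 4^8 = 65280.
N = 65280/8 = 8160.

8160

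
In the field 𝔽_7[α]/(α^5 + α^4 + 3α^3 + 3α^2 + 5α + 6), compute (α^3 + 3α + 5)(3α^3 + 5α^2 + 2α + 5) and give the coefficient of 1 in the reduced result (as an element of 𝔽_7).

6

Multiply in 𝔽_7[α]: (α^3 + 3α + 5)·(3α^3 + 5α^2 + 2α + 5) = 3α^6 + 5α^5 + 4α^4 + 3α^2 + 4α + 4.
Reduce using α^5 ≡ 6α^4 + 4α^3 + 4α^2 + 2α + 1 (mod α^5 + α^4 + 3α^3 + 3α^2 + 5α + 6).
Reduced: 6α^3 + 3α^2 + 4α + 6.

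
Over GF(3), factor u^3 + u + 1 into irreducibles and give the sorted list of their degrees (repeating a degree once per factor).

1, 2

Write g(u) = u^3 + u + 1.
Roots in GF(3): g(0) = 1; g(1) = 0 → root; g(2) = 2.
Linear factors from roots: (u - 1).
Complete factorization: g(u) = (u - 1)·(u^2 + u - 1).
Factor degrees with multiplicity: 1 + 2 = 3.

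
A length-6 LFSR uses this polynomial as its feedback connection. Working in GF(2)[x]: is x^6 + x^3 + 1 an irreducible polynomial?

Write f(x) = x^6 + x^3 + 1.
Check for roots in GF(2): f(0) = 1; f(1) = 1.
No roots, so no linear factors.
Monic irreducibles of degree 2 over GF(2): x^2 + x + 1.
None of them divide f (all give nonzero remainder).
Monic irreducibles of degree 3 over GF(2): x^3 + x + 1, x^3 + x^2 + 1.
None of them divide f (all give nonzero remainder).
No irreducible factor of degree ≤ 3 exists, so f is irreducible over GF(2).

Yes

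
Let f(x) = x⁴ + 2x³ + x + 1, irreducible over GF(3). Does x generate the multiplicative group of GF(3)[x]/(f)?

|GF(3^4)^×| = 3^4 − 1 = 80. Prime factorization: 80 = 2^4·5.
f is primitive ⇔ x has order 80 in GF(3)[x]/(f), i.e. x^(80/q) ≠ 1 for each prime q | 80.
x^(40) mod f = 1
x^(16) mod f = 2x² + 2x + 1.
Since x^(40) = 1, the order of x divides 40 < 80; not primitive.

No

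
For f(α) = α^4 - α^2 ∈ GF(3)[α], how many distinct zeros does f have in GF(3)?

3

Evaluate at each of the 3 elements of GF(3):
f(0) = 0 → root; f(1) = 0 → root; f(2) = 0 → root.
Roots: {0, 1, 2}.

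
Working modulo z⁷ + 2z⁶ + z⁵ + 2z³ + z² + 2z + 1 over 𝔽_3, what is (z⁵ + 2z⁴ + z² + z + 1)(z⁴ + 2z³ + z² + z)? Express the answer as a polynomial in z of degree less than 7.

2z^6 + 2z^4 + 2z

Multiply in 𝔽_3[z]: (z⁵ + 2z⁴ + z² + z + 1)·(z⁴ + 2z³ + z² + z) = z⁹ + z⁸ + 2z⁷ + z⁶ + 2z⁵ + z⁴ + z³ + 2z² + z.
Reduce using z⁷ ≡ z⁶ + 2z⁵ + z³ + 2z² + z + 2 (mod z⁷ + 2z⁶ + z⁵ + 2z³ + z² + 2z + 1).
Reduced: 2z⁶ + 2z⁴ + 2z.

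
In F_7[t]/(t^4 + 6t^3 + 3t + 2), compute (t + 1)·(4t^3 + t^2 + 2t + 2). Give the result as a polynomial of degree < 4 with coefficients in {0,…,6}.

Multiply in F_7[t]: (t + 1)·(4t^3 + t^2 + 2t + 2) = 4t^4 + 5t^3 + 3t^2 + 4t + 2.
Reduce using t^4 ≡ t^3 + 4t + 5 (mod t^4 + 6t^3 + 3t + 2).
Reduced: 2t^3 + 3t^2 + 6t + 1.

2t^3 + 3t^2 + 6t + 1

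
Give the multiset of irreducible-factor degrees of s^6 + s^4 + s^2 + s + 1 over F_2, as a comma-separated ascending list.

Write h(s) = s^6 + s^4 + s^2 + s + 1.
Roots in F_2: h(0) = 1; h(1) = 1.
Complete factorization: h(s) = (s^6 + s^4 + s^2 + s + 1).
Factor degrees with multiplicity: 6 = 6.

6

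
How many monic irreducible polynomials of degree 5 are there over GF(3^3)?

2869776

x^(27^5) − x is the product of all monic irreducibles of degree dividing 5; Möbius inversion gives N = (1/5) Σ μ(5/d)·27^d.
Divisors of 5: 1, 5; μ(5/d) for each: -1, 1.
Σ = − 27^1 + 27^5 = 14348880.
N = 14348880/5 = 2869776.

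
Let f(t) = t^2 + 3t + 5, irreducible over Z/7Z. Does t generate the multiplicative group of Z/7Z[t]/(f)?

|GF(7^2)^×| = 7^2 − 1 = 48. Prime factorization: 48 = 2^4·3.
f is primitive ⇔ t has order 48 in GF(7)[t]/(f), i.e. t^(48/q) ≠ 1 for each prime q | 48.
t^(24) mod f = 6.
t^(16) mod f = 4.
None equal 1, so t has full order 48; f is primitive.

Yes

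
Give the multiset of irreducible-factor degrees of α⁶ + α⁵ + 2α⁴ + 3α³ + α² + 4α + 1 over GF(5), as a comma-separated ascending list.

Write h(α) = α⁶ + α⁵ + 2α⁴ + 3α³ + α² + 4α + 1.
Roots in GF(5): h(0) = 1; h(1) = 3; h(2) = 0 → root; h(3) = 2; h(4) = 2.
Linear factors from roots: (α + 3).
Complete factorization: h(α) = (α + 3)^2·(α² + α + 2)·(α² + 4α + 2).
Factor degrees with multiplicity: 1 + 1 + 2 + 2 = 6.

1, 1, 2, 2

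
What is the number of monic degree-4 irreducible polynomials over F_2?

3

Gauss's count: N_{2}(4) = (1/4) Σ_{d|4} μ(4/d)·2^d.
Divisors of 4: 1, 2, 4; μ(4/d) for each: 0, -1, 1.
Σ = − 2^2 + 2^4 = 12.
N = 12/4 = 3.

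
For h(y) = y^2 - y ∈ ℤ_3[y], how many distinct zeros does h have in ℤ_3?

Evaluate at each of the 3 elements of ℤ_3:
h(0) = 0 → root; h(1) = 0 → root; h(2) = 2.
Roots: {0, 1}.

2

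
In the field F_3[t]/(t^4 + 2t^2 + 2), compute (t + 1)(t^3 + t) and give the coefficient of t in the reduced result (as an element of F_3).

1

Multiply in F_3[t]: (t + 1)·(t^3 + t) = t^4 + t^3 + t^2 + t.
Reduce using t^4 ≡ t^2 + 1 (mod t^4 + 2t^2 + 2).
Reduced: t^3 + 2t^2 + t + 1.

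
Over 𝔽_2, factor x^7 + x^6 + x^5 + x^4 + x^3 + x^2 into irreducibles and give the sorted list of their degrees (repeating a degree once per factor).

Write h(x) = x^7 + x^6 + x^5 + x^4 + x^3 + x^2.
Roots in 𝔽_2: h(0) = 0 → root; h(1) = 0 → root.
Linear factors from roots: (x), (x + 1).
Complete factorization: h(x) = (x + 1)·(x)^2·(x^2 + x + 1)^2.
Factor degrees with multiplicity: 1 + 1 + 1 + 2 + 2 = 7.

1, 1, 1, 2, 2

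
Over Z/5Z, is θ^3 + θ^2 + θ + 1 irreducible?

No

Write h(θ) = θ^3 + θ^2 + θ + 1.
Check for roots in Z/5Z: h(0) = 1; h(1) = 4; h(2) = 0 → root; h(3) = 0 → root; h(4) = 0 → root.
h(2) = 0, so (θ − 2) divides h(θ); h is reducible.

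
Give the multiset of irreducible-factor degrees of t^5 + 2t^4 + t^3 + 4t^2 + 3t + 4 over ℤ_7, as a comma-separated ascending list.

Write h(t) = t^5 + 2t^4 + t^3 + 4t^2 + 3t + 4.
Linear factors from roots: (t + 5), (t + 3).
Complete factorization: h(t) = (t + 3)·(t + 5)^2·(t^2 + 3t + 5).
Factor degrees with multiplicity: 1 + 1 + 1 + 2 = 5.

1, 1, 1, 2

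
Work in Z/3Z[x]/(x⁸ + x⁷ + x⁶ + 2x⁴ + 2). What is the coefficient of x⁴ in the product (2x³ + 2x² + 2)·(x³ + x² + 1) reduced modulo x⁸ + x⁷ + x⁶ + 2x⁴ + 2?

2

Multiply in Z/3Z[x]: (2x³ + 2x² + 2)·(x³ + x² + 1) = 2x⁶ + x⁵ + 2x⁴ + x³ + x² + 2.
Reduced: 2x⁶ + x⁵ + 2x⁴ + x³ + x² + 2.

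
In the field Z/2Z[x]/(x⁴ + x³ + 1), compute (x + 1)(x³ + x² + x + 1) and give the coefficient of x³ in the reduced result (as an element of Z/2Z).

1

Multiply in Z/2Z[x]: (x + 1)·(x³ + x² + x + 1) = x⁴ + 1.
Reduce using x⁴ ≡ x³ + 1 (mod x⁴ + x³ + 1).
Reduced: x³.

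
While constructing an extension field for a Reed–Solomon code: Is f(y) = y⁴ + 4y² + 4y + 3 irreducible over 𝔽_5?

Check for roots in 𝔽_5: f(0) = 3; f(1) = 2; f(2) = 3; f(3) = 2; f(4) = 4.
No roots, so no linear factors.
Degree-2 irreducible divisors: test the 10 monic irreducibles of degree 2 over GF(5).
None of them divide f (all give nonzero remainder).
No irreducible factor of degree ≤ 2 exists, so f is irreducible over GF(5).

Yes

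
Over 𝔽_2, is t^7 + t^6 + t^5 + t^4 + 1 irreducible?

Yes

Write P(t) = t^7 + t^6 + t^5 + t^4 + 1.
Check for roots in 𝔽_2: P(0) = 1; P(1) = 1.
No roots, so no linear factors.
Monic irreducibles of degree 2 over GF(2): t^2 + t + 1.
None of them divide P (all give nonzero remainder).
Monic irreducibles of degree 3 over GF(2): t^3 + t + 1, t^3 + t^2 + 1.
None of them divide P (all give nonzero remainder).
No irreducible factor of degree ≤ 3 exists, so P is irreducible over GF(2).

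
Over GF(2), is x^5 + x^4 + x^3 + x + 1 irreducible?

Write P(x) = x^5 + x^4 + x^3 + x + 1.
Check for roots in GF(2): P(0) = 1; P(1) = 1.
No roots, so no linear factors.
Monic irreducibles of degree 2 over GF(2): x^2 + x + 1.
None of them divide P (all give nonzero remainder).
No irreducible factor of degree ≤ 2 exists, so P is irreducible over GF(2).

Yes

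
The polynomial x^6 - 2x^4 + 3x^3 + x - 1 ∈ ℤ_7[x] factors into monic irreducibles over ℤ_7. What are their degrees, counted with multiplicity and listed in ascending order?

Write g(x) = x^6 - 2x^4 + 3x^3 + x - 1.
Complete factorization: g(x) = (x^6 - 2x^4 + 3x^3 + x - 1).
Factor degrees with multiplicity: 6 = 6.

6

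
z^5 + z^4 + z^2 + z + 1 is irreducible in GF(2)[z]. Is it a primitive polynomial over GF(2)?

Write f(z) = z^5 + z^4 + z^2 + z + 1.
|GF(2^5)^×| = 2^5 − 1 = 31. Prime factorization: 31 = 31.
f is primitive ⇔ z has order 31 in GF(2)[z]/(f), i.e. z^(31/q) ≠ 1 for each prime q | 31.
z^(1) mod f = z.
None equal 1, so z has full order 31; f is primitive.

Yes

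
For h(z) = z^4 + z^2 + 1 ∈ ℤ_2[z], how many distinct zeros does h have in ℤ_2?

0

Evaluate at each of the 2 elements of ℤ_2:
h(0) = 1; h(1) = 1.
No element is a root.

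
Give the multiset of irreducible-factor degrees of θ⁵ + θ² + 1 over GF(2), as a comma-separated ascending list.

5

Write f(θ) = θ⁵ + θ² + 1.
Roots in GF(2): f(0) = 1; f(1) = 1.
Complete factorization: f(θ) = (θ⁵ + θ² + 1).
Factor degrees with multiplicity: 5 = 5.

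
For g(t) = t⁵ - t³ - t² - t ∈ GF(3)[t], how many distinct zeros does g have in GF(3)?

Evaluate at each of the 3 elements of GF(3):
g(0) = 0 → root; g(1) = 1; g(2) = 0 → root.
Roots: {0, 2}.

2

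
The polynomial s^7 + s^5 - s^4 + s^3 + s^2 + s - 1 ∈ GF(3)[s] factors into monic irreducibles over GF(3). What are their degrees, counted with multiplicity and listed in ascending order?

1, 2, 4

Write f(s) = s^7 + s^5 - s^4 + s^3 + s^2 + s - 1.
Roots in GF(3): f(0) = 2; f(1) = 0 → root; f(2) = 1.
Linear factors from roots: (s - 1).
Complete factorization: f(s) = (s - 1)·(s^2 + 1)·(s^4 + s^3 + s^2 + 1).
Factor degrees with multiplicity: 1 + 2 + 4 = 7.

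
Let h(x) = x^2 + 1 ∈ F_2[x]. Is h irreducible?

No

Check for roots in F_2: h(0) = 1; h(1) = 0 → root.
h(1) = 0, so (x − 1) divides h(x); h is reducible.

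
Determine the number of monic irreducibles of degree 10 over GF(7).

Gauss's count: N_{7}(10) = (1/10) Σ_{d|10} μ(10/d)·7^d.
Divisors of 10: 1, 2, 5, 10; μ(10/d) for each: 1, -1, -1, 1.
Σ = 7^1 − 7^2 − 7^5 + 7^10 = 282458400.
N = 282458400/10 = 28245840.

28245840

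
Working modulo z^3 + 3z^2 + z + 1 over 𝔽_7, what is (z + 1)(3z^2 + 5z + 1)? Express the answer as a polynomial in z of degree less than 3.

6z^2 + 3z + 5

Multiply in 𝔽_7[z]: (z + 1)·(3z^2 + 5z + 1) = 3z^3 + z^2 + 6z + 1.
Reduce using z^3 ≡ 4z^2 + 6z + 6 (mod z^3 + 3z^2 + z + 1).
Reduced: 6z^2 + 3z + 5.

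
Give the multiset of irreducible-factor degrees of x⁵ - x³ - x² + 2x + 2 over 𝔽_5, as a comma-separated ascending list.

1, 2, 2

Write f(x) = x⁵ - x³ - x² + 2x + 2.
Roots in 𝔽_5: f(0) = 2; f(1) = 3; f(2) = 1; f(3) = 0 → root; f(4) = 4.
Linear factors from roots: (x + 2).
Complete factorization: f(x) = (x + 2)·(x² - x + 1)^2.
Factor degrees with multiplicity: 1 + 2 + 2 = 5.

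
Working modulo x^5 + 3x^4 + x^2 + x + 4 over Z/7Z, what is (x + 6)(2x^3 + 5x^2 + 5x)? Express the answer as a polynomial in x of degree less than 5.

2x^4 + 3x^3 + 2x

Multiply in Z/7Z[x]: (x + 6)·(2x^3 + 5x^2 + 5x) = 2x^4 + 3x^3 + 2x.
Reduced: 2x^4 + 3x^3 + 2x.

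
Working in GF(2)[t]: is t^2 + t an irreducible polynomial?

Write f(t) = t^2 + t.
Check for roots in GF(2): f(0) = 0 → root; f(1) = 0 → root.
f(0) = 0, so (t) divides f(t); f is reducible.

No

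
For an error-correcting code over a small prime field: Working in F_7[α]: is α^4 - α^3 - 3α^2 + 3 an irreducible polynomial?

No

Write g(α) = α^4 - α^3 - 3α^2 + 3.
Check for roots in F_7: g(0) = 3; g(1) = 0 → root; g(2) = 6; g(3) = 2; g(4) = 0 → root; g(5) = 1; g(6) = 2.
g(1) = 0, so (α − 1) divides g(α); g is reducible.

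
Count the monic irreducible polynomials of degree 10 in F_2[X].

By the necklace-counting formula, N_2(10) = (1/10) Σ_{d|10} μ(10/d)·2^d.
Divisors of 10: 1, 2, 5, 10; μ(10/d) for each: 1, -1, -1, 1.
Σ = 2^1 − 2^2 − 2^5 + 2^10 = 990.
N = 990/10 = 99.

99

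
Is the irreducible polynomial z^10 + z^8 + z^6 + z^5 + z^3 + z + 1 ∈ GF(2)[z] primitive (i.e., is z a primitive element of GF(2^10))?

Write f(z) = z^10 + z^8 + z^6 + z^5 + z^3 + z + 1.
|GF(2^10)^×| = 2^10 − 1 = 1023. Prime factorization: 1023 = 3·11·31.
f is primitive ⇔ z has order 1023 in GF(2)[z]/(f), i.e. z^(1023/q) ≠ 1 for each prime q | 1023.
z^(341) mod f = z^5 + z^4 + z^3 + z^2 + z.
z^(93) mod f = z^8 + z^5 + z^3 + 1.
z^(33) mod f = z^8 + z^7 + z^4 + z^3 + z^2.
None equal 1, so z has full order 1023; f is primitive.

Yes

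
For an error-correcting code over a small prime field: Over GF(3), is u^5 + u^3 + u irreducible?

Write m(u) = u^5 + u^3 + u.
Check for roots in GF(3): m(0) = 0 → root; m(1) = 0 → root; m(2) = 0 → root.
m(0) = 0, so (u) divides m(u); m is reducible.

No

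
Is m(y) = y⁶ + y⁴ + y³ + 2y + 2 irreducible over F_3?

Yes

Check for roots in F_3: m(0) = 2; m(1) = 1; m(2) = 1.
No roots, so no linear factors.
Monic irreducibles of degree 2 over GF(3): y² + 1, y² + y + 2, y² + 2y + 2.
None of them divide m (all give nonzero remainder).
Degree-3 irreducible divisors: test the 8 monic irreducibles of degree 3 over GF(3).
None of them divide m (all give nonzero remainder).
No irreducible factor of degree ≤ 3 exists, so m is irreducible over GF(3).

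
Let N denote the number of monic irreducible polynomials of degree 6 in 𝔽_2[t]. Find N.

x^(2^6) − x is the product of all monic irreducibles of degree dividing 6; Möbius inversion gives N = (1/6) Σ μ(6/d)·2^d.
Divisors of 6: 1, 2, 3, 6; μ(6/d) for each: 1, -1, -1, 1.
Σ = 2^1 − 2^2 − 2^3 + 2^6 = 54.
N = 54/6 = 9.

9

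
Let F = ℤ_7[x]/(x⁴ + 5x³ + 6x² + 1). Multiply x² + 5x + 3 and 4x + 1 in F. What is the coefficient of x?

Multiply in ℤ_7[x]: (x² + 5x + 3)·(4x + 1) = 4x³ + 3x + 3.
Reduced: 4x³ + 3x + 3.

3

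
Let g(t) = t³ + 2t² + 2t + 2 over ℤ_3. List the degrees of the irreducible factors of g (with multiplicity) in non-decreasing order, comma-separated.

Roots in ℤ_3: g(0) = 2; g(1) = 1; g(2) = 1.
Complete factorization: g(t) = (t³ + 2t² + 2t + 2).
Factor degrees with multiplicity: 3 = 3.

3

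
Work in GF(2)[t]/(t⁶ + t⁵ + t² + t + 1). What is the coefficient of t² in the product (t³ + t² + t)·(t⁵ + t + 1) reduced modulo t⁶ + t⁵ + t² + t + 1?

0

Multiply in GF(2)[t]: (t³ + t² + t)·(t⁵ + t + 1) = t⁸ + t⁷ + t⁶ + t⁴ + t.
Reduce using t⁶ ≡ t⁵ + t² + t + 1 (mod t⁶ + t⁵ + t² + t + 1).
Reduced: t⁵ + t³ + 1.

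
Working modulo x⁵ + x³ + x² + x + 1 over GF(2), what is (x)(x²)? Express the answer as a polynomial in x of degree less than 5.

Multiply in GF(2)[x]: (x)·(x²) = x³.
Reduced: x³.

x^3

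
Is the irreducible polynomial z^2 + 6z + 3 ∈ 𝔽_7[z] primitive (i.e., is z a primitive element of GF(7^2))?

Write f(z) = z^2 + 6z + 3.
|GF(7^2)^×| = 7^2 − 1 = 48. Prime factorization: 48 = 2^4·3.
f is primitive ⇔ z has order 48 in GF(7)[z]/(f), i.e. z^(48/q) ≠ 1 for each prime q | 48.
z^(24) mod f = 6.
z^(16) mod f = 2.
None equal 1, so z has full order 48; f is primitive.

Yes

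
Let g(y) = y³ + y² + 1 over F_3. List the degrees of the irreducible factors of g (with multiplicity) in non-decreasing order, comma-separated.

1, 2

Roots in F_3: g(0) = 1; g(1) = 0 → root; g(2) = 1.
Linear factors from roots: (y - 1).
Complete factorization: g(y) = (y - 1)·(y² - y - 1).
Factor degrees with multiplicity: 1 + 2 = 3.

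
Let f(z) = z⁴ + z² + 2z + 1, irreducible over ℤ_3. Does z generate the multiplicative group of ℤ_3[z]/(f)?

|GF(3^4)^×| = 3^4 − 1 = 80. Prime factorization: 80 = 2^4·5.
f is primitive ⇔ z has order 80 in GF(3)[z]/(f), i.e. z^(80/q) ≠ 1 for each prime q | 80.
z^(40) mod f = 1
z^(16) mod f = 2z³ + 2.
Since z^(40) = 1, the order of z divides 40 < 80; not primitive.

No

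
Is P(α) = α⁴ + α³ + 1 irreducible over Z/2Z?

Check for roots in Z/2Z: P(0) = 1; P(1) = 1.
No roots, so no linear factors.
Monic irreducibles of degree 2 over GF(2): α² + α + 1.
None of them divide P (all give nonzero remainder).
No irreducible factor of degree ≤ 2 exists, so P is irreducible over GF(2).

Yes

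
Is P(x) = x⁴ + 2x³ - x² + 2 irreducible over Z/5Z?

Check for roots in Z/5Z: P(0) = 2; P(1) = 4; P(2) = 0 → root; P(3) = 3; P(4) = 0 → root.
P(2) = 0, so (x − 2) divides P(x); P is reducible.

No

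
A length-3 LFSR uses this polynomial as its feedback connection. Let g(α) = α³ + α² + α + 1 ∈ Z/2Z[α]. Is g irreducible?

No

Check for roots in Z/2Z: g(0) = 1; g(1) = 0 → root.
g(1) = 0, so (α − 1) divides g(α); g is reducible.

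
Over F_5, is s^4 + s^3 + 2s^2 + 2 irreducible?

Write h(s) = s^4 + s^3 + 2s^2 + 2.
Check for roots in F_5: h(0) = 2; h(1) = 1; h(2) = 4; h(3) = 3; h(4) = 4.
No roots, so no linear factors.
Degree-2 irreducible divisors: test the 10 monic irreducibles of degree 2 over GF(5).
None of them divide h (all give nonzero remainder).
No irreducible factor of degree ≤ 2 exists, so h is irreducible over GF(5).

Yes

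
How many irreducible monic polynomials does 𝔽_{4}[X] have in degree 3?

Gauss's count: N_{4}(3) = (1/3) Σ_{d|3} μ(3/d)·4^d.
Divisors of 3: 1, 3; μ(3/d) for each: -1, 1.
Σ = − 4^1 + 4^3 = 60.
N = 60/3 = 20.

20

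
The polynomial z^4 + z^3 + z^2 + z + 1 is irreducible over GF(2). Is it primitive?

No

Write f(z) = z^4 + z^3 + z^2 + z + 1.
|GF(2^4)^×| = 2^4 − 1 = 15. Prime factorization: 15 = 3·5.
f is primitive ⇔ z has order 15 in GF(2)[z]/(f), i.e. z^(15/q) ≠ 1 for each prime q | 15.
z^(5) mod f = 1
z^(3) mod f = z^3.
Since z^(5) = 1, the order of z divides 5 < 15; not primitive.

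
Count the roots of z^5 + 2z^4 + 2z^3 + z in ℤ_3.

Write f(z) = z^5 + 2z^4 + 2z^3 + z.
Evaluate at each of the 3 elements of ℤ_3:
f(0) = 0 → root; f(1) = 0 → root; f(2) = 1.
Roots: {0, 1}.

2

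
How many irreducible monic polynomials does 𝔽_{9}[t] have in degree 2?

36

The number of monic irreducibles of degree 2 over GF(9) is (1/2)·Σ_{d∣2} μ(2/d) 9^d.
Divisors of 2: 1, 2; μ(2/d) for each: -1, 1.
Σ = − 9^1 + 9^2 = 72.
N = 72/2 = 36.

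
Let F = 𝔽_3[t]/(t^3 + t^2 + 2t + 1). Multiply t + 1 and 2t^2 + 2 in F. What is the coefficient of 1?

Multiply in 𝔽_3[t]: (t + 1)·(2t^2 + 2) = 2t^3 + 2t^2 + 2t + 2.
Reduce using t^3 ≡ 2t^2 + t + 2 (mod t^3 + t^2 + 2t + 1).
Reduced: t.

0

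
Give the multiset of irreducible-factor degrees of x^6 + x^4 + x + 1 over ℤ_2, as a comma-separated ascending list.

Write h(x) = x^6 + x^4 + x + 1.
Roots in ℤ_2: h(0) = 1; h(1) = 0 → root.
Linear factors from roots: (x + 1).
Complete factorization: h(x) = (x + 1)·(x^2 + x + 1)·(x^3 + x + 1).
Factor degrees with multiplicity: 1 + 2 + 3 = 6.

1, 2, 3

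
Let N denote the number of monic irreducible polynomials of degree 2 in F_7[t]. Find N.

21

By the necklace-counting formula, N_7(2) = (1/2) Σ_{d|2} μ(2/d)·7^d.
Divisors of 2: 1, 2; μ(2/d) for each: -1, 1.
Σ = − 7^1 + 7^2 = 42.
N = 42/2 = 21.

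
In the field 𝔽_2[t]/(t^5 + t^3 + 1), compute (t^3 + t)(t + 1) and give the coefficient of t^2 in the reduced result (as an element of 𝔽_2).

1

Multiply in 𝔽_2[t]: (t^3 + t)·(t + 1) = t^4 + t^3 + t^2 + t.
Reduced: t^4 + t^3 + t^2 + t.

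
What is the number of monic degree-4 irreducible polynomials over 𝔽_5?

The number of monic irreducibles of degree 4 over GF(5) is (1/4)·Σ_{d∣4} μ(4/d) 5^d.
Divisors of 4: 1, 2, 4; μ(4/d) for each: 0, -1, 1.
Σ = − 5^2 + 5^4 = 600.
N = 600/4 = 150.

150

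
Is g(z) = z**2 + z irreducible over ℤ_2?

No

Check for roots in ℤ_2: g(0) = 0 → root; g(1) = 0 → root.
g(0) = 0, so (z) divides g(z); g is reducible.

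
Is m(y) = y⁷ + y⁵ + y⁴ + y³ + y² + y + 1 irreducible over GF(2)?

Yes

Check for roots in GF(2): m(0) = 1; m(1) = 1.
No roots, so no linear factors.
Monic irreducibles of degree 2 over GF(2): y² + y + 1.
None of them divide m (all give nonzero remainder).
Monic irreducibles of degree 3 over GF(2): y³ + y + 1, y³ + y² + 1.
None of them divide m (all give nonzero remainder).
No irreducible factor of degree ≤ 3 exists, so m is irreducible over GF(2).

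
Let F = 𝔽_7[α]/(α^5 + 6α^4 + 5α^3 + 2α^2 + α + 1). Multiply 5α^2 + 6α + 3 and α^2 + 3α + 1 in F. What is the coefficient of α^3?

0

Multiply in 𝔽_7[α]: (5α^2 + 6α + 3)·(α^2 + 3α + 1) = 5α^4 + 5α^2 + α + 3.
Reduced: 5α^4 + 5α^2 + α + 3.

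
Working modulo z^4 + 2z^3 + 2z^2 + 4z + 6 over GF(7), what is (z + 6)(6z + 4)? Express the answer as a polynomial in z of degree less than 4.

Multiply in GF(7)[z]: (z + 6)·(6z + 4) = 6z^2 + 5z + 3.
Reduced: 6z^2 + 5z + 3.

6z^2 + 5z + 3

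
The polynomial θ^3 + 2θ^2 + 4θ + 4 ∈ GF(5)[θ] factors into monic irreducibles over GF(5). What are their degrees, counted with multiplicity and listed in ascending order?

Write h(θ) = θ^3 + 2θ^2 + 4θ + 4.
Roots in GF(5): h(0) = 4; h(1) = 1; h(2) = 3; h(3) = 1; h(4) = 1.
Complete factorization: h(θ) = (θ^3 + 2θ^2 + 4θ + 4).
Factor degrees with multiplicity: 3 = 3.

3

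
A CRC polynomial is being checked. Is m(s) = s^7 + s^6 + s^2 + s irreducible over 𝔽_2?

Check for roots in 𝔽_2: m(0) = 0 → root; m(1) = 0 → root.
m(0) = 0, so (s) divides m(s); m is reducible.

No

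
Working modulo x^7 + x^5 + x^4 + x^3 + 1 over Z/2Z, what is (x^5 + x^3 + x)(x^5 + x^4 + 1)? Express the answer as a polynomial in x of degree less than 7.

x^6 + x^4 + x^3 + x^2 + x + 1

Multiply in Z/2Z[x]: (x^5 + x^3 + x)·(x^5 + x^4 + 1) = x^10 + x^9 + x^8 + x^7 + x^6 + x^3 + x.
Reduce using x^7 ≡ x^5 + x^4 + x^3 + 1 (mod x^7 + x^5 + x^4 + x^3 + 1).
Reduced: x^6 + x^4 + x^3 + x^2 + x + 1.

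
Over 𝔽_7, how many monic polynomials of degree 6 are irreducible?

19544

Gauss's count: N_{7}(6) = (1/6) Σ_{d|6} μ(6/d)·7^d.
Divisors of 6: 1, 2, 3, 6; μ(6/d) for each: 1, -1, -1, 1.
Σ = 7^1 − 7^2 − 7^3 + 7^6 = 117264.
N = 117264/6 = 19544.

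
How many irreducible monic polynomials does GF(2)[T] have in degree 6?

The number of monic irreducibles of degree 6 over GF(2) is (1/6)·Σ_{d∣6} μ(6/d) 2^d.
Divisors of 6: 1, 2, 3, 6; μ(6/d) for each: 1, -1, -1, 1.
Σ = 2^1 − 2^2 − 2^3 + 2^6 = 54.
N = 54/6 = 9.

9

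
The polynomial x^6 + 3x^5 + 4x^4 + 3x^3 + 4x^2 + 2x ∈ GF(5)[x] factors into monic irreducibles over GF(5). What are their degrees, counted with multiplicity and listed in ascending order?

Write h(x) = x^6 + 3x^5 + 4x^4 + 3x^3 + 4x^2 + 2x.
Roots in GF(5): h(0) = 0 → root; h(1) = 2; h(2) = 3; h(3) = 0 → root; h(4) = 1.
Linear factors from roots: (x), (x + 2).
Complete factorization: h(x) = (x)·(x + 2)·(x^2 + 3x + 4)^2.
Factor degrees with multiplicity: 1 + 1 + 2 + 2 = 6.

1, 1, 2, 2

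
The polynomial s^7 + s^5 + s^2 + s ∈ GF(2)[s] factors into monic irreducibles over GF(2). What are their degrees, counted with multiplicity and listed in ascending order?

1, 1, 2, 3

Write h(s) = s^7 + s^5 + s^2 + s.
Roots in GF(2): h(0) = 0 → root; h(1) = 0 → root.
Linear factors from roots: (s), (s + 1).
Complete factorization: h(s) = (s)·(s + 1)·(s^2 + s + 1)·(s^3 + s + 1).
Factor degrees with multiplicity: 1 + 1 + 2 + 3 = 7.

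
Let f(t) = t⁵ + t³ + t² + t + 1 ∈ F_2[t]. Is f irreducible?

Yes

Check for roots in F_2: f(0) = 1; f(1) = 1.
No roots, so no linear factors.
Monic irreducibles of degree 2 over GF(2): t² + t + 1.
None of them divide f (all give nonzero remainder).
No irreducible factor of degree ≤ 2 exists, so f is irreducible over GF(2).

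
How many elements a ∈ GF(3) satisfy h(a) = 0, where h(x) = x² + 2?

Evaluate at each of the 3 elements of GF(3):
h(0) = 2; h(1) = 0 → root; h(2) = 0 → root.
Roots: {1, 2}.

2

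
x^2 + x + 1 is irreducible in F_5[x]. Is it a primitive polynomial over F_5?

Write f(x) = x^2 + x + 1.
|GF(5^2)^×| = 5^2 − 1 = 24. Prime factorization: 24 = 2^3·3.
f is primitive ⇔ x has order 24 in GF(5)[x]/(f), i.e. x^(24/q) ≠ 1 for each prime q | 24.
x^(12) mod f = 1
x^(8) mod f = 4x + 4.
Since x^(12) = 1, the order of x divides 12 < 24; not primitive.

No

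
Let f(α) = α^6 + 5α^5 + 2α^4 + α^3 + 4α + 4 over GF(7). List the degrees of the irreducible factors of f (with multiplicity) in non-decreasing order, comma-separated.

Linear factors from roots: (α + 4).
Complete factorization: f(α) = (α + 4)·(α^2 + 3α + 6)·(α^3 + 5α^2 + 5α + 6).
Factor degrees with multiplicity: 1 + 2 + 3 = 6.

1, 2, 3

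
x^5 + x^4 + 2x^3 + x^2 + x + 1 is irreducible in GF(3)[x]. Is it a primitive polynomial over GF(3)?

Write f(x) = x^5 + x^4 + 2x^3 + x^2 + x + 1.
|GF(3^5)^×| = 3^5 − 1 = 242. Prime factorization: 242 = 2·11^2.
f is primitive ⇔ x has order 242 in GF(3)[x]/(f), i.e. x^(242/q) ≠ 1 for each prime q | 242.
x^(121) mod f = 2.
x^(22) mod f = x^4 + x^2 + x.
None equal 1, so x has full order 242; f is primitive.

Yes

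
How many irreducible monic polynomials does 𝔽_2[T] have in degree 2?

Gauss's count: N_{2}(2) = (1/2) Σ_{d|2} μ(2/d)·2^d.
Divisors of 2: 1, 2; μ(2/d) for each: -1, 1.
Σ = − 2^1 + 2^2 = 2.
N = 2/2 = 1.

1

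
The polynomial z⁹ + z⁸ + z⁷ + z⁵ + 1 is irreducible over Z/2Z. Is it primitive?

No

Write f(z) = z⁹ + z⁸ + z⁷ + z⁵ + 1.
|GF(2^9)^×| = 2^9 − 1 = 511. Prime factorization: 511 = 7·73.
f is primitive ⇔ z has order 511 in GF(2)[z]/(f), i.e. z^(511/q) ≠ 1 for each prime q | 511.
z^(73) mod f = 1
z^(7) mod f = z⁷.
Since z^(73) = 1, the order of z divides 73 < 511; not primitive.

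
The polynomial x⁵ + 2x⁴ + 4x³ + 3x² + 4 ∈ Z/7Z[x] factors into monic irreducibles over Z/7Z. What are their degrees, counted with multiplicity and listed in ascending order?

1, 1, 3

Write g(x) = x⁵ + 2x⁴ + 4x³ + 3x² + 4.
Linear factors from roots: (x + 6), (x + 5).
Complete factorization: g(x) = (x + 5)·(x + 6)·(x³ + 5x² + 3x + 2).
Factor degrees with multiplicity: 1 + 1 + 3 = 5.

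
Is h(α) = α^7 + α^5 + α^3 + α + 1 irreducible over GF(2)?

Check for roots in GF(2): h(0) = 1; h(1) = 1.
No roots, so no linear factors.
Monic irreducibles of degree 2 over GF(2): α^2 + α + 1.
None of them divide h (all give nonzero remainder).
Monic irreducibles of degree 3 over GF(2): α^3 + α + 1, α^3 + α^2 + 1.
None of them divide h (all give nonzero remainder).
No irreducible factor of degree ≤ 3 exists, so h is irreducible over GF(2).

Yes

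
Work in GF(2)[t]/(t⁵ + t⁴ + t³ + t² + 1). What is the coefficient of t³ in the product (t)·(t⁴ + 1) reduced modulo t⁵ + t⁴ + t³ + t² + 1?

Multiply in GF(2)[t]: (t)·(t⁴ + 1) = t⁵ + t.
Reduce using t⁵ ≡ t⁴ + t³ + t² + 1 (mod t⁵ + t⁴ + t³ + t² + 1).
Reduced: t⁴ + t³ + t² + t + 1.

1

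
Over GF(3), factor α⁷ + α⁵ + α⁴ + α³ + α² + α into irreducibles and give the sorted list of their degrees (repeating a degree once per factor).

Write f(α) = α⁷ + α⁵ + α⁴ + α³ + α² + α.
Roots in GF(3): f(0) = 0 → root; f(1) = 0 → root; f(2) = 1.
Linear factors from roots: (α), (α + 2).
Complete factorization: f(α) = (α)·(α + 2)·(α² + 1)·(α³ + α² + α + 2).
Factor degrees with multiplicity: 1 + 1 + 2 + 3 = 7.

1, 1, 2, 3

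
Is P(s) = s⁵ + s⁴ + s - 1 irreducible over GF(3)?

Check for roots in GF(3): P(0) = 2; P(1) = 2; P(2) = 1.
No roots, so no linear factors.
Monic irreducibles of degree 2 over GF(3): s² + 1, s² + s - 1, s² - s - 1.
None of them divide P (all give nonzero remainder).
No irreducible factor of degree ≤ 2 exists, so P is irreducible over GF(3).

Yes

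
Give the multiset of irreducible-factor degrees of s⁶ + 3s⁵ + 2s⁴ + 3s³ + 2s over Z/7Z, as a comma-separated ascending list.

Write h(s) = s⁶ + 3s⁵ + 2s⁴ + 3s³ + 2s.
Linear factors from roots: (s), (s + 2).
Complete factorization: h(s) = (s)·(s + 2)·(s⁴ + s³ + 3s + 1).
Factor degrees with multiplicity: 1 + 1 + 4 = 6.

1, 1, 4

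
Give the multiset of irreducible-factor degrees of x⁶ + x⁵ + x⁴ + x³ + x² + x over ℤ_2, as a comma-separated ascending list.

1, 1, 2, 2

Write f(x) = x⁶ + x⁵ + x⁴ + x³ + x² + x.
Roots in ℤ_2: f(0) = 0 → root; f(1) = 0 → root.
Linear factors from roots: (x), (x + 1).
Complete factorization: f(x) = (x)·(x + 1)·(x² + x + 1)^2.
Factor degrees with multiplicity: 1 + 1 + 2 + 2 = 6.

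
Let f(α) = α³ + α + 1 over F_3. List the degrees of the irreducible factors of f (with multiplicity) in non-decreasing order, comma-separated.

1, 2

Roots in F_3: f(0) = 1; f(1) = 0 → root; f(2) = 2.
Linear factors from roots: (α + 2).
Complete factorization: f(α) = (α + 2)·(α² + α + 2).
Factor degrees with multiplicity: 1 + 2 = 3.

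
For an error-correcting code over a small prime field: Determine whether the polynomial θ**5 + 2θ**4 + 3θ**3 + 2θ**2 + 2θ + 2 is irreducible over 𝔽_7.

No

Write m(θ) = θ**5 + 2θ**4 + 3θ**3 + 2θ**2 + 2θ + 2.
Check for roots in 𝔽_7: m(0) = 2; m(1) = 5; m(2) = 4; m(3) = 1; m(4) = 6; m(5) = 3; m(6) = 0 → root.
m(6) = 0, so (θ − 6) divides m(θ); m is reducible.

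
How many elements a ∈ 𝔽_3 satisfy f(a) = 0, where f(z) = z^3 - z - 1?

Evaluate at each of the 3 elements of 𝔽_3:
f(0) = 2; f(1) = 2; f(2) = 2.
No element is a root.

0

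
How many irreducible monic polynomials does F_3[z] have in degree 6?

Gauss's count: N_{3}(6) = (1/6) Σ_{d|6} μ(6/d)·3^d.
Divisors of 6: 1, 2, 3, 6; μ(6/d) for each: 1, -1, -1, 1.
Σ = 3^1 − 3^2 − 3^3 + 3^6 = 696.
N = 696/6 = 116.

116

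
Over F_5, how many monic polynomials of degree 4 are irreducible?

150

x^(5^4) − x is the product of all monic irreducibles of degree dividing 4; Möbius inversion gives N = (1/4) Σ μ(4/d)·5^d.
Divisors of 4: 1, 2, 4; μ(4/d) for each: 0, -1, 1.
Σ = − 5^2 + 5^4 = 600.
N = 600/4 = 150.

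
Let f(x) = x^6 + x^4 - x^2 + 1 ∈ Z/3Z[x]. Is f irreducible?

Check for roots in Z/3Z: f(0) = 1; f(1) = 2; f(2) = 2.
No roots, so no linear factors.
Monic irreducibles of degree 2 over GF(3): x^2 + 1, x^2 + x - 1, x^2 - x - 1.
None of them divide f (all give nonzero remainder).
Degree-3 irreducible divisors: test the 8 monic irreducibles of degree 3 over GF(3).
None of them divide f (all give nonzero remainder).
No irreducible factor of degree ≤ 3 exists, so f is irreducible over GF(3).

Yes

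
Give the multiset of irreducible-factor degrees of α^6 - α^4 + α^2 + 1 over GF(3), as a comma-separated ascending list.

6

Write g(α) = α^6 - α^4 + α^2 + 1.
Roots in GF(3): g(0) = 1; g(1) = 2; g(2) = 2.
Complete factorization: g(α) = (α^6 - α^4 + α^2 + 1).
Factor degrees with multiplicity: 6 = 6.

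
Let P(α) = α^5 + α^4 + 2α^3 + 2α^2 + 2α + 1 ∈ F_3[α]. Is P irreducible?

Check for roots in F_3: P(0) = 1; P(1) = 0 → root; P(2) = 2.
P(1) = 0, so (α − 1) divides P(α); P is reducible.

No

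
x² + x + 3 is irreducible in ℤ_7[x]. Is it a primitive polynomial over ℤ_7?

Yes

Write f(x) = x² + x + 3.
|GF(7^2)^×| = 7^2 − 1 = 48. Prime factorization: 48 = 2^4·3.
f is primitive ⇔ x has order 48 in GF(7)[x]/(f), i.e. x^(48/q) ≠ 1 for each prime q | 48.
x^(24) mod f = 6.
x^(16) mod f = 2.
None equal 1, so x has full order 48; f is primitive.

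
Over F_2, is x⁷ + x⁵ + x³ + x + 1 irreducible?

Yes

Write g(x) = x⁷ + x⁵ + x³ + x + 1.
Check for roots in F_2: g(0) = 1; g(1) = 1.
No roots, so no linear factors.
Monic irreducibles of degree 2 over GF(2): x² + x + 1.
None of them divide g (all give nonzero remainder).
Monic irreducibles of degree 3 over GF(2): x³ + x + 1, x³ + x² + 1.
None of them divide g (all give nonzero remainder).
No irreducible factor of degree ≤ 3 exists, so g is irreducible over GF(2).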